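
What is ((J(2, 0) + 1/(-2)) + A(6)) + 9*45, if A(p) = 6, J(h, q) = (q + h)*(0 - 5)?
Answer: 801/2 ≈ 400.50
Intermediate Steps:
J(h, q) = -5*h - 5*q (J(h, q) = (h + q)*(-5) = -5*h - 5*q)
((J(2, 0) + 1/(-2)) + A(6)) + 9*45 = (((-5*2 - 5*0) + 1/(-2)) + 6) + 9*45 = (((-10 + 0) - 1/2) + 6) + 405 = ((-10 - 1/2) + 6) + 405 = (-21/2 + 6) + 405 = -9/2 + 405 = 801/2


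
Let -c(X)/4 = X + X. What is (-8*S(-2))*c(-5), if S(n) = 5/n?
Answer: 800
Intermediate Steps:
c(X) = -8*X (c(X) = -4*(X + X) = -8*X)
(-8*S(-2))*c(-5) = (-40/(-2))*(-8*(-5)) = -40*(-1)/2*40 = -8*(-5/2)*40 = 20*40 = 800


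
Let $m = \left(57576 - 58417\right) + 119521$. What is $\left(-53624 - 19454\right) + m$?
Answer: $45602$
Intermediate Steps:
$m = 118680$ ($m = -841 + 119521 = 118680$)
$\left(-53624 - 19454\right) + m = \left(-53624 - 19454\right) + 118680 = -73078 + 118680 = 45602$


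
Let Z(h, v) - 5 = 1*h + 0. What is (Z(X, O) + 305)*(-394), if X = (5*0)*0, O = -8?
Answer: -122140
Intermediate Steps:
X = 0 (X = 0*0 = 0)
Z(h, v) = 5 + h (Z(h, v) = 5 + (1*h + 0) = 5 + (h + 0) = 5 + h)
(Z(X, O) + 305)*(-394) = ((5 + 0) + 305)*(-394) = (5 + 305)*(-394) = 310*(-394) = -122140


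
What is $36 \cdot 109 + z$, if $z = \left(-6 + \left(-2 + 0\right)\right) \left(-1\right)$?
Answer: $3932$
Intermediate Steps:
$z = 8$ ($z = \left(-6 - 2\right) \left(-1\right) = \left(-8\right) \left(-1\right) = 8$)
$36 \cdot 109 + z = 36 \cdot 109 + 8 = 3924 + 8 = 3932$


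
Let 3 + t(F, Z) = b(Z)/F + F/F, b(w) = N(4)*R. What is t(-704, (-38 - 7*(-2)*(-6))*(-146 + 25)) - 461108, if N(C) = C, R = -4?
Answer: -20288839/44 ≈ -4.6111e+5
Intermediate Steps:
b(w) = -16 (b(w) = 4*(-4) = -16)
t(F, Z) = -2 - 16/F (t(F, Z) = -3 + (-16/F + F/F) = -3 + (-16/F + 1) = -3 + (1 - 16/F) = -2 - 16/F)
t(-704, (-38 - 7*(-2)*(-6))*(-146 + 25)) - 461108 = (-2 - 16/(-704)) - 461108 = (-2 - 16*(-1/704)) - 461108 = (-2 + 1/44) - 461108 = -87/44 - 461108 = -20288839/44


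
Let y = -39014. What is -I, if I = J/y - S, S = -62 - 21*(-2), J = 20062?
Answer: -380109/19507 ≈ -19.486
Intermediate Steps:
S = -20 (S = -62 + 42 = -20)
I = 380109/19507 (I = 20062/(-39014) - 1*(-20) = 20062*(-1/39014) + 20 = -10031/19507 + 20 = 380109/19507 ≈ 19.486)
-I = -1*380109/19507 = -380109/19507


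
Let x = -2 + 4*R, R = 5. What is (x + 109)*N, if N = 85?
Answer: 10795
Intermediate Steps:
x = 18 (x = -2 + 4*5 = -2 + 20 = 18)
(x + 109)*N = (18 + 109)*85 = 127*85 = 10795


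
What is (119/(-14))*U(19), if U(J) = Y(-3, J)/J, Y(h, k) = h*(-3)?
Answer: -153/38 ≈ -4.0263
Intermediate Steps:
Y(h, k) = -3*h
U(J) = 9/J (U(J) = (-3*(-3))/J = 9/J)
(119/(-14))*U(19) = (119/(-14))*(9/19) = (119*(-1/14))*(9*(1/19)) = -17/2*9/19 = -153/38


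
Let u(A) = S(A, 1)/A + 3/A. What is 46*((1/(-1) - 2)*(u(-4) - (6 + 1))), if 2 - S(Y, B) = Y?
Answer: 2553/2 ≈ 1276.5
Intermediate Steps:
S(Y, B) = 2 - Y
u(A) = 3/A + (2 - A)/A (u(A) = (2 - A)/A + 3/A = 3/A + (2 - A)/A)
46*((1/(-1) - 2)*(u(-4) - (6 + 1))) = 46*((1/(-1) - 2)*((5 - 1*(-4))/(-4) - (6 + 1))) = 46*((-1 - 2)*(-(5 + 4)/4 - 1*7)) = 46*(-3*(-¼*9 - 7)) = 46*(-3*(-9/4 - 7)) = 46*(-3*(-37/4)) = 46*(111/4) = 2553/2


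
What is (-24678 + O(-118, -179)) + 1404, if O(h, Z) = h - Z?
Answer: -23213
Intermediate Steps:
(-24678 + O(-118, -179)) + 1404 = (-24678 + (-118 - 1*(-179))) + 1404 = (-24678 + (-118 + 179)) + 1404 = (-24678 + 61) + 1404 = -24617 + 1404 = -23213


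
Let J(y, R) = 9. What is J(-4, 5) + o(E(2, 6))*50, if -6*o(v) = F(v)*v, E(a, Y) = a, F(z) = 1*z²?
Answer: -173/3 ≈ -57.667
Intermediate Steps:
F(z) = z²
o(v) = -v³/6 (o(v) = -v²*v/6 = -v³/6)
J(-4, 5) + o(E(2, 6))*50 = 9 - ⅙*2³*50 = 9 - ⅙*8*50 = 9 - 4/3*50 = 9 - 200/3 = -173/3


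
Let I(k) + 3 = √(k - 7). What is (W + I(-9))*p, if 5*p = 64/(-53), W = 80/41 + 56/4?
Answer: -33984/10865 - 256*I/265 ≈ -3.1278 - 0.96604*I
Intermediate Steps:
W = 654/41 (W = 80*(1/41) + 56*(¼) = 80/41 + 14 = 654/41 ≈ 15.951)
p = -64/265 (p = (64/(-53))/5 = (64*(-1/53))/5 = (⅕)*(-64/53) = -64/265 ≈ -0.24151)
I(k) = -3 + √(-7 + k) (I(k) = -3 + √(k - 7) = -3 + √(-7 + k))
(W + I(-9))*p = (654/41 + (-3 + √(-7 - 9)))*(-64/265) = (654/41 + (-3 + √(-16)))*(-64/265) = (654/41 + (-3 + 4*I))*(-64/265) = (531/41 + 4*I)*(-64/265) = -33984/10865 - 256*I/265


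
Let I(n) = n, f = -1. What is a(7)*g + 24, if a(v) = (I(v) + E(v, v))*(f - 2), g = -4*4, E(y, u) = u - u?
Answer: 360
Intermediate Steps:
E(y, u) = 0
g = -16
a(v) = -3*v (a(v) = (v + 0)*(-1 - 2) = v*(-3) = -3*v)
a(7)*g + 24 = -3*7*(-16) + 24 = -21*(-16) + 24 = 336 + 24 = 360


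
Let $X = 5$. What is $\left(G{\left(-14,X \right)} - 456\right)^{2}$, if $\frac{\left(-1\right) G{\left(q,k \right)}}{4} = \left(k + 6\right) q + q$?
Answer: $46656$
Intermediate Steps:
$G{\left(q,k \right)} = - 4 q - 4 q \left(6 + k\right)$ ($G{\left(q,k \right)} = - 4 \left(\left(k + 6\right) q + q\right) = - 4 \left(\left(6 + k\right) q + q\right) = - 4 \left(q \left(6 + k\right) + q\right) = - 4 \left(q + q \left(6 + k\right)\right) = - 4 q - 4 q \left(6 + k\right)$)
$\left(G{\left(-14,X \right)} - 456\right)^{2} = \left(\left(-4\right) \left(-14\right) \left(7 + 5\right) - 456\right)^{2} = \left(\left(-4\right) \left(-14\right) 12 - 456\right)^{2} = \left(672 - 456\right)^{2} = 216^{2} = 46656$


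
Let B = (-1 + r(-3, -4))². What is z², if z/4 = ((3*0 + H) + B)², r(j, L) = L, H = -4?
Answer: 3111696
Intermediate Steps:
B = 25 (B = (-1 - 4)² = (-5)² = 25)
z = 1764 (z = 4*((3*0 - 4) + 25)² = 4*((0 - 4) + 25)² = 4*(-4 + 25)² = 4*21² = 4*441 = 1764)
z² = 1764² = 3111696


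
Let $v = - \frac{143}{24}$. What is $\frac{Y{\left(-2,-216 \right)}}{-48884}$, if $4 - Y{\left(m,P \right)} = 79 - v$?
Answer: $\frac{1943}{1173216} \approx 0.0016561$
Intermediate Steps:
$v = - \frac{143}{24}$ ($v = \left(-143\right) \frac{1}{24} = - \frac{143}{24} \approx -5.9583$)
$Y{\left(m,P \right)} = - \frac{1943}{24}$ ($Y{\left(m,P \right)} = 4 - \left(79 - - \frac{143}{24}\right) = 4 - \left(79 + \frac{143}{24}\right) = 4 - \frac{2039}{24} = - \frac{1943}{24}$)
$\frac{Y{\left(-2,-216 \right)}}{-48884} = - \frac{1943}{24 \left(-48884\right)} = \left(- \frac{1943}{24}\right) \left(- \frac{1}{48884}\right) = \frac{1943}{1173216}$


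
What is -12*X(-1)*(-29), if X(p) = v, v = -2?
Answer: -696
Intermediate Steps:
X(p) = -2
-12*X(-1)*(-29) = -12*(-2)*(-29) = 24*(-29) = -696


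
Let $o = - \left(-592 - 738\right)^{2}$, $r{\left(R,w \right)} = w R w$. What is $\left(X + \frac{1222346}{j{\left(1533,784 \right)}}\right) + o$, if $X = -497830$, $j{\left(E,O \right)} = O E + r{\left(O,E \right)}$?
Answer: $- \frac{2089552916724347}{921835824} \approx -2.2667 \cdot 10^{6}$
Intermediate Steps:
$r{\left(R,w \right)} = R w^{2}$
$j{\left(E,O \right)} = E O + O E^{2}$ ($j{\left(E,O \right)} = O E + O E^{2} = E O + O E^{2}$)
$o = -1768900$ ($o = - \left(-1330\right)^{2} = \left(-1\right) 1768900 = -1768900$)
$\left(X + \frac{1222346}{j{\left(1533,784 \right)}}\right) + o = \left(-497830 + \frac{1222346}{1533 \cdot 784 \left(1 + 1533\right)}\right) - 1768900 = \left(-497830 + \frac{1222346}{1533 \cdot 784 \cdot 1534}\right) - 1768900 = \left(-497830 + \frac{1222346}{1843671648}\right) - 1768900 = \left(-497830 + 1222346 \cdot \frac{1}{1843671648}\right) - 1768900 = \left(-497830 + \frac{611173}{921835824}\right) - 1768900 = - \frac{458917527650747}{921835824} - 1768900 = - \frac{2089552916724347}{921835824}$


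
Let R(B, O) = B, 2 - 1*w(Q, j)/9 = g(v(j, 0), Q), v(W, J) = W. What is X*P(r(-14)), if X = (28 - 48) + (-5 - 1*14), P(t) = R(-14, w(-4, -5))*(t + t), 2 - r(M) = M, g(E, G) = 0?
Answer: 17472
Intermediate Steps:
r(M) = 2 - M
w(Q, j) = 18 (w(Q, j) = 18 - 9*0 = 18 + 0 = 18)
P(t) = -28*t (P(t) = -14*(t + t) = -28*t)
X = -39 (X = -20 + (-5 - 14) = -20 - 19 = -39)
X*P(r(-14)) = -(-1092)*(2 - 1*(-14)) = -(-1092)*(2 + 14) = -(-1092)*16 = -39*(-448) = 17472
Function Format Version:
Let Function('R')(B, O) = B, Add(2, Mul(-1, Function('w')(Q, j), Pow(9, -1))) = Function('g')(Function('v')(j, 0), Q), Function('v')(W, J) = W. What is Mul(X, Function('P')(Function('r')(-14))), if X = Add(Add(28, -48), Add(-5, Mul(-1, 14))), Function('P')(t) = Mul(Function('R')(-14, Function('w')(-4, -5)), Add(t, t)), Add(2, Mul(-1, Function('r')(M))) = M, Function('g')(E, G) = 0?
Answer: 17472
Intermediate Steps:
Function('r')(M) = Add(2, Mul(-1, M))
Function('w')(Q, j) = 18 (Function('w')(Q, j) = Add(18, Mul(-9, 0)) = Add(18, 0) = 18)
Function('P')(t) = Mul(-28, t) (Function('P')(t) = Mul(-14, Add(t, t)) = Mul(-14, Mul(2, t)) = Mul(-28, t))
X = -39 (X = Add(-20, Add(-5, -14)) = Add(-20, -19) = -39)
Mul(X, Function('P')(Function('r')(-14))) = Mul(-39, Mul(-28, Add(2, Mul(-1, -14)))) = Mul(-39, Mul(-28, Add(2, 14))) = Mul(-39, Mul(-28, 16)) = Mul(-39, -448) = 17472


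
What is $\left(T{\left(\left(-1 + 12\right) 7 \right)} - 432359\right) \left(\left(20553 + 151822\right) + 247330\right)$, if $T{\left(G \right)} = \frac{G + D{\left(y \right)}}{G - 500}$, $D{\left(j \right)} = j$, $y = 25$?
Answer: $- \frac{25586330277365}{141} \approx -1.8146 \cdot 10^{11}$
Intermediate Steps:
$T{\left(G \right)} = \frac{25 + G}{-500 + G}$ ($T{\left(G \right)} = \frac{G + 25}{G - 500} = \frac{25 + G}{-500 + G}$)
$\left(T{\left(\left(-1 + 12\right) 7 \right)} - 432359\right) \left(\left(20553 + 151822\right) + 247330\right) = \left(\frac{25 + \left(-1 + 12\right) 7}{-500 + \left(-1 + 12\right) 7} - 432359\right) \left(\left(20553 + 151822\right) + 247330\right) = \left(\frac{25 + 11 \cdot 7}{-500 + 11 \cdot 7} - 432359\right) \left(172375 + 247330\right) = \left(\frac{25 + 77}{-500 + 77} - 432359\right) 419705 = \left(\frac{1}{-423} \cdot 102 - 432359\right) 419705 = \left(\left(- \frac{1}{423}\right) 102 - 432359\right) 419705 = \left(- \frac{34}{141} - 432359\right) 419705 = \left(- \frac{60962653}{141}\right) 419705 = - \frac{25586330277365}{141}$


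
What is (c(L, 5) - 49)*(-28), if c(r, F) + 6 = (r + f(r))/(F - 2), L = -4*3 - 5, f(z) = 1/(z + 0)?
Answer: 86660/51 ≈ 1699.2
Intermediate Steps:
f(z) = 1/z
L = -17 (L = -12 - 5 = -17)
c(r, F) = -6 + (r + 1/r)/(-2 + F) (c(r, F) = -6 + (r + 1/r)/(F - 2) = -6 + (r + 1/r)/(-2 + F))
(c(L, 5) - 49)*(-28) = ((1 - 17*(12 - 17 - 6*5))/((-17)*(-2 + 5)) - 49)*(-28) = (-1/17*(1 - 17*(12 - 17 - 30))/3 - 49)*(-28) = (-1/17*⅓*(1 - 17*(-35)) - 49)*(-28) = (-1/17*⅓*(1 + 595) - 49)*(-28) = (-1/17*⅓*596 - 49)*(-28) = (-596/51 - 49)*(-28) = -3095/51*(-28) = 86660/51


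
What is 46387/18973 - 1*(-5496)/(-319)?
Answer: -89478155/6052387 ≈ -14.784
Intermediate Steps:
46387/18973 - 1*(-5496)/(-319) = 46387*(1/18973) + 5496*(-1/319) = 46387/18973 - 5496/319 = -89478155/6052387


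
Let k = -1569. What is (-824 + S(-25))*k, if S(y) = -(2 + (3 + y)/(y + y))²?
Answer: 813873249/625 ≈ 1.3022e+6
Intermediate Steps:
S(y) = -(2 + (3 + y)/(2*y))² (S(y) = -(2 + (3 + y)/((2*y)))² = -(2 + (3 + y)*(1/(2*y)))² = -(2 + (3 + y)/(2*y))²)
(-824 + S(-25))*k = (-824 - ¼*(3 + 5*(-25))²/(-25)²)*(-1569) = (-824 - ¼*1/625*(3 - 125)²)*(-1569) = (-824 - ¼*1/625*(-122)²)*(-1569) = (-824 - ¼*1/625*14884)*(-1569) = (-824 - 3721/625)*(-1569) = -518721/625*(-1569) = 813873249/625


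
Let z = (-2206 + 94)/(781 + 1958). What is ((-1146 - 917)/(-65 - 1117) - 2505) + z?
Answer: -245659949/98106 ≈ -2504.0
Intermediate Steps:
z = -64/83 (z = -2112/2739 = -2112*1/2739 = -64/83 ≈ -0.77108)
((-1146 - 917)/(-65 - 1117) - 2505) + z = ((-1146 - 917)/(-65 - 1117) - 2505) - 64/83 = (-2063/(-1182) - 2505) - 64/83 = (-2063*(-1/1182) - 2505) - 64/83 = (2063/1182 - 2505) - 64/83 = -2958847/1182 - 64/83 = -245659949/98106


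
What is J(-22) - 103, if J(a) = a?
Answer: -125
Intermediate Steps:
J(-22) - 103 = -22 - 103 = -125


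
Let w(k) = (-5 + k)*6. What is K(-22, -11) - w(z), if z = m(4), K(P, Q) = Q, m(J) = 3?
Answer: 1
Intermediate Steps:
z = 3
w(k) = -30 + 6*k
K(-22, -11) - w(z) = -11 - (-30 + 6*3) = -11 - (-30 + 18) = -11 - 1*(-12) = -11 + 12 = 1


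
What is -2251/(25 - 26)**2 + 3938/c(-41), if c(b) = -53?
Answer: -123241/53 ≈ -2325.3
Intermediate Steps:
-2251/(25 - 26)**2 + 3938/c(-41) = -2251/(25 - 26)**2 + 3938/(-53) = -2251/((-1)**2) + 3938*(-1/53) = -2251/1 - 3938/53 = -2251*1 - 3938/53 = -2251 - 3938/53 = -123241/53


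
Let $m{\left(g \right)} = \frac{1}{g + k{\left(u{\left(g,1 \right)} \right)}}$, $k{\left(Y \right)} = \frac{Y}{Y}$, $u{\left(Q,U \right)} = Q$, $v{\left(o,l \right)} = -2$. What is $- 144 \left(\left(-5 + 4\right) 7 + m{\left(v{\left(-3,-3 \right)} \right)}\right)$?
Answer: $1152$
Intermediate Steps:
$k{\left(Y \right)} = 1$
$m{\left(g \right)} = \frac{1}{1 + g}$ ($m{\left(g \right)} = \frac{1}{g + 1} = \frac{1}{1 + g}$)
$- 144 \left(\left(-5 + 4\right) 7 + m{\left(v{\left(-3,-3 \right)} \right)}\right) = - 144 \left(\left(-5 + 4\right) 7 + \frac{1}{1 - 2}\right) = - 144 \left(\left(-1\right) 7 + \frac{1}{-1}\right) = - 144 \left(-7 - 1\right) = \left(-144\right) \left(-8\right) = 1152$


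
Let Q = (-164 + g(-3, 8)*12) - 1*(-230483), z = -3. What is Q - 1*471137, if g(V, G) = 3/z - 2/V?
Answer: -240822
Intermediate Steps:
g(V, G) = -1 - 2/V (g(V, G) = 3/(-3) - 2/V = 3*(-1/3) - 2/V = -1 - 2/V)
Q = 230315 (Q = (-164 + ((-2 - 1*(-3))/(-3))*12) - 1*(-230483) = (-164 - (-2 + 3)/3*12) + 230483 = (-164 - 1/3*1*12) + 230483 = (-164 - 1/3*12) + 230483 = (-164 - 4) + 230483 = -168 + 230483 = 230315)
Q - 1*471137 = 230315 - 1*471137 = 230315 - 471137 = -240822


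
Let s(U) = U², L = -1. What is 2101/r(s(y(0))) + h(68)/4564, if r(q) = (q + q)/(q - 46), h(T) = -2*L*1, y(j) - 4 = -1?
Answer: -44348954/10269 ≈ -4318.7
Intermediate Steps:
y(j) = 3 (y(j) = 4 - 1 = 3)
h(T) = 2 (h(T) = -2*(-1)*1 = 2*1 = 2)
r(q) = 2*q/(-46 + q) (r(q) = (2*q)/(-46 + q) = 2*q/(-46 + q))
2101/r(s(y(0))) + h(68)/4564 = 2101/((2*3²/(-46 + 3²))) + 2/4564 = 2101/((2*9/(-46 + 9))) + 2*(1/4564) = 2101/((2*9/(-37))) + 1/2282 = 2101/((2*9*(-1/37))) + 1/2282 = 2101/(-18/37) + 1/2282 = 2101*(-37/18) + 1/2282 = -77737/18 + 1/2282 = -44348954/10269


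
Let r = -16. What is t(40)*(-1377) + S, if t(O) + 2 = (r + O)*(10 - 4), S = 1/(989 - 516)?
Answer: -92487581/473 ≈ -1.9553e+5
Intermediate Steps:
S = 1/473 ≈ 0.0021142
t(O) = -98 + 6*O (t(O) = -2 + (-16 + O)*(10 - 4) = -2 + (-16 + O)*6 = -2 + (-96 + 6*O) = -98 + 6*O)
t(40)*(-1377) + S = (-98 + 6*40)*(-1377) + 1/473 = (-98 + 240)*(-1377) + 1/473 = 142*(-1377) + 1/473 = -195534 + 1/473 = -92487581/473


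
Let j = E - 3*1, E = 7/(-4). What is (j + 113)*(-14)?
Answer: -3031/2 ≈ -1515.5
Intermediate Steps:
E = -7/4 (E = 7*(-¼) = -7/4 ≈ -1.7500)
j = -19/4 (j = -7/4 - 3*1 = -7/4 - 3 = -19/4 ≈ -4.7500)
(j + 113)*(-14) = (-19/4 + 113)*(-14) = (433/4)*(-14) = -3031/2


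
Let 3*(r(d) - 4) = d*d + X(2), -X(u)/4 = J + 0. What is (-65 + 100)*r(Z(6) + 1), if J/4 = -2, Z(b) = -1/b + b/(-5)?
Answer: 278047/540 ≈ 514.90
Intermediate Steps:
Z(b) = -1/b - b/5 (Z(b) = -1/b + b*(-⅕) = -1/b - b/5)
J = -8 (J = 4*(-2) = -8)
X(u) = 32 (X(u) = -4*(-8 + 0) = -4*(-8) = 32)
r(d) = 44/3 + d²/3 (r(d) = 4 + (d*d + 32)/3 = 4 + (d² + 32)/3 = 4 + (32 + d²)/3 = 4 + (32/3 + d²/3) = 44/3 + d²/3)
(-65 + 100)*r(Z(6) + 1) = (-65 + 100)*(44/3 + ((-1/6 - ⅕*6) + 1)²/3) = 35*(44/3 + ((-1*⅙ - 6/5) + 1)²/3) = 35*(44/3 + ((-⅙ - 6/5) + 1)²/3) = 35*(44/3 + (-41/30 + 1)²/3) = 35*(44/3 + (-11/30)²/3) = 35*(44/3 + (⅓)*(121/900)) = 35*(44/3 + 121/2700) = 35*(39721/2700) = 278047/540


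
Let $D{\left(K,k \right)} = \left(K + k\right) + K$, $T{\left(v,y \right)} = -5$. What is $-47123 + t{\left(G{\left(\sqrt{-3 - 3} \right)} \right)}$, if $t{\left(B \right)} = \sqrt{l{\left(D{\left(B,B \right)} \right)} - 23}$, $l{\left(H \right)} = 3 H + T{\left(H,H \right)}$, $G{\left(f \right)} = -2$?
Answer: $-47123 + i \sqrt{46} \approx -47123.0 + 6.7823 i$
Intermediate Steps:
$D{\left(K,k \right)} = k + 2 K$
$l{\left(H \right)} = -5 + 3 H$ ($l{\left(H \right)} = 3 H - 5 = -5 + 3 H$)
$t{\left(B \right)} = \sqrt{-28 + 9 B}$ ($t{\left(B \right)} = \sqrt{\left(-5 + 3 \left(B + 2 B\right)\right) - 23} = \sqrt{\left(-5 + 3 \cdot 3 B\right) - 23} = \sqrt{\left(-5 + 9 B\right) - 23} = \sqrt{-28 + 9 B}$)
$-47123 + t{\left(G{\left(\sqrt{-3 - 3} \right)} \right)} = -47123 + \sqrt{-28 + 9 \left(-2\right)} = -47123 + \sqrt{-28 - 18} = -47123 + \sqrt{-46} = -47123 + i \sqrt{46}$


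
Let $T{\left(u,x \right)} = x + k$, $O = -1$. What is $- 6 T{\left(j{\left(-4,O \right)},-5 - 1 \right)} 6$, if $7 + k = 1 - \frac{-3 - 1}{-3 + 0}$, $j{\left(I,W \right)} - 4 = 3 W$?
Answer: $480$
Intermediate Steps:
$j{\left(I,W \right)} = 4 + 3 W$
$k = - \frac{22}{3}$ ($k = -7 + \left(1 - \frac{-3 - 1}{-3 + 0}\right) = -7 + \left(1 - - \frac{4}{-3}\right) = -7 + \left(1 - \left(-4\right) \left(- \frac{1}{3}\right)\right) = -7 + \left(1 - \frac{4}{3}\right) = -7 - \frac{1}{3} = - \frac{22}{3} \approx -7.3333$)
$T{\left(u,x \right)} = - \frac{22}{3} + x$ ($T{\left(u,x \right)} = x - \frac{22}{3} = - \frac{22}{3} + x$)
$- 6 T{\left(j{\left(-4,O \right)},-5 - 1 \right)} 6 = - 6 \left(- \frac{22}{3} - 6\right) 6 = \left(-6\right) \left(- \frac{40}{3}\right) 6 = 80 \cdot 6 = 480$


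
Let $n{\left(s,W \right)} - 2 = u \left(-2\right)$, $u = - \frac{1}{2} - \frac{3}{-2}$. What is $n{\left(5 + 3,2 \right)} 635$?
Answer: $0$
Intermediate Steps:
$u = 1$ ($u = \left(-1\right) \frac{1}{2} - - \frac{3}{2} = - \frac{1}{2} + \frac{3}{2} = 1$)
$n{\left(s,W \right)} = 0$ ($n{\left(s,W \right)} = 2 + 1 \left(-2\right) = 2 - 2 = 0$)
$n{\left(5 + 3,2 \right)} 635 = 0 \cdot 635 = 0$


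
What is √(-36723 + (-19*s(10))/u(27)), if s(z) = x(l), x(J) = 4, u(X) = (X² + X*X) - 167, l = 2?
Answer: I*√61205624479/1291 ≈ 191.63*I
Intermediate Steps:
u(X) = -167 + 2*X² (u(X) = (X² + X²) - 167 = 2*X² - 167 = -167 + 2*X²)
s(z) = 4
√(-36723 + (-19*s(10))/u(27)) = √(-36723 + (-19*4)/(-167 + 2*27²)) = √(-36723 - 76/(-167 + 2*729)) = √(-36723 - 76/(-167 + 1458)) = √(-36723 - 76/1291) = √(-47409469/1291) = I*√61205624479/1291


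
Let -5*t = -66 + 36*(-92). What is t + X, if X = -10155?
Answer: -47397/5 ≈ -9479.4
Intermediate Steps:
t = 3378/5 (t = -(-66 + 36*(-92))/5 = -(-66 - 3312)/5 = -⅕*(-3378) = 3378/5 ≈ 675.60)
t + X = 3378/5 - 10155 = -47397/5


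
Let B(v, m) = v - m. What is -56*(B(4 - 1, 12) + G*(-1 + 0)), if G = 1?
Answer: 560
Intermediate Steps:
-56*(B(4 - 1, 12) + G*(-1 + 0)) = -56*(((4 - 1) - 1*12) + 1*(-1 + 0)) = -56*((3 - 12) + 1*(-1)) = -56*(-9 - 1) = -56*(-10) = 560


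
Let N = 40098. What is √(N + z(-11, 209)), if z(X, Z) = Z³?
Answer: √9169427 ≈ 3028.1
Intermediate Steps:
√(N + z(-11, 209)) = √(40098 + 209³) = √(40098 + 9129329) = √9169427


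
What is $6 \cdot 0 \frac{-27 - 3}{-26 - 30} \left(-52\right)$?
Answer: $0$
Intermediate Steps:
$6 \cdot 0 \frac{-27 - 3}{-26 - 30} \left(-52\right) = 0 \left(- \frac{30}{-56}\right) \left(-52\right) = 0 \left(\left(-30\right) \left(- \frac{1}{56}\right)\right) \left(-52\right) = 0 \cdot \frac{15}{28} \left(-52\right) = 0 \left(-52\right) = 0$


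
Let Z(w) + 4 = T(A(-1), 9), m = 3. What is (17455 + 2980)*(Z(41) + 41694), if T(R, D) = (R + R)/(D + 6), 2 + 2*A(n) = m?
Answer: 2555809537/3 ≈ 8.5194e+8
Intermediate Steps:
A(n) = ½ (A(n) = -1 + (½)*3 = -1 + 3/2 = ½)
T(R, D) = 2*R/(6 + D) (T(R, D) = (2*R)/(6 + D) = 2*R/(6 + D))
Z(w) = -59/15 (Z(w) = -4 + 2*(½)/(6 + 9) = -4 + 2*(½)/15 = -4 + 2*(½)*(1/15) = -4 + 1/15 = -59/15)
(17455 + 2980)*(Z(41) + 41694) = (17455 + 2980)*(-59/15 + 41694) = 20435*(625351/15) = 2555809537/3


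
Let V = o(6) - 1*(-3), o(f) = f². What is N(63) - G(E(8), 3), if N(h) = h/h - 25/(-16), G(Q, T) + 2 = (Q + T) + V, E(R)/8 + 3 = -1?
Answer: -87/16 ≈ -5.4375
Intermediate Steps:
V = 39 (V = 6² - 1*(-3) = 36 + 3 = 39)
E(R) = -32 (E(R) = -24 + 8*(-1) = -24 - 8 = -32)
G(Q, T) = 37 + Q + T (G(Q, T) = -2 + ((Q + T) + 39) = -2 + (39 + Q + T) = 37 + Q + T)
N(h) = 41/16 (N(h) = 1 - 25*(-1/16) = 1 + 25/16 = 41/16)
N(63) - G(E(8), 3) = 41/16 - (37 - 32 + 3) = 41/16 - 1*8 = 41/16 - 8 = -87/16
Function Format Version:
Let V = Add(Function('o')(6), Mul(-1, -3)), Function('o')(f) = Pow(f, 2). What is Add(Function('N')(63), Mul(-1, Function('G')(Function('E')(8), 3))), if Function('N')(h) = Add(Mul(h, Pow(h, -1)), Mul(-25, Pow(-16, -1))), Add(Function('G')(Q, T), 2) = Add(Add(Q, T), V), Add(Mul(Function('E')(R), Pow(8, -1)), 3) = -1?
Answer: Rational(-87, 16) ≈ -5.4375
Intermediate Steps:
V = 39 (V = Add(Pow(6, 2), Mul(-1, -3)) = Add(36, 3) = 39)
Function('E')(R) = -32 (Function('E')(R) = Add(-24, Mul(8, -1)) = Add(-24, -8) = -32)
Function('G')(Q, T) = Add(37, Q, T) (Function('G')(Q, T) = Add(-2, Add(Add(Q, T), 39)) = Add(-2, Add(39, Q, T)) = Add(37, Q, T))
Function('N')(h) = Rational(41, 16) (Function('N')(h) = Add(1, Mul(-25, Rational(-1, 16))) = Add(1, Rational(25, 16)) = Rational(41, 16))
Add(Function('N')(63), Mul(-1, Function('G')(Function('E')(8), 3))) = Add(Rational(41, 16), Mul(-1, Add(37, -32, 3))) = Add(Rational(41, 16), Mul(-1, 8)) = Add(Rational(41, 16), -8) = Rational(-87, 16)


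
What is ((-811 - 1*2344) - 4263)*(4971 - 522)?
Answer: -33002682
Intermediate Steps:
((-811 - 1*2344) - 4263)*(4971 - 522) = ((-811 - 2344) - 4263)*4449 = (-3155 - 4263)*4449 = -7418*4449 = -33002682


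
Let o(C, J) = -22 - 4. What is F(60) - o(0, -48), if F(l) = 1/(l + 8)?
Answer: 1769/68 ≈ 26.015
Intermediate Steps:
o(C, J) = -26
F(l) = 1/(8 + l)
F(60) - o(0, -48) = 1/(8 + 60) - 1*(-26) = 1/68 + 26 = 1769/68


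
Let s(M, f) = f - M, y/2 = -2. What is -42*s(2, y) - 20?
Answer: 232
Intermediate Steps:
y = -4 (y = 2*(-2) = -4)
-42*s(2, y) - 20 = -42*(-4 - 1*2) - 20 = -42*(-4 - 2) - 20 = -42*(-6) - 20 = 252 - 20 = 232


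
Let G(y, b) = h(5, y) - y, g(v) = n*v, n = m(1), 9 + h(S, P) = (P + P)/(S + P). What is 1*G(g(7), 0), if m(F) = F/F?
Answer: -89/6 ≈ -14.833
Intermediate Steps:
h(S, P) = -9 + 2*P/(P + S) (h(S, P) = -9 + (P + P)/(S + P) = -9 + (2*P)/(P + S) = -9 + 2*P/(P + S))
m(F) = 1
n = 1
g(v) = v (g(v) = 1*v = v)
G(y, b) = -y + (-45 - 7*y)/(5 + y) (G(y, b) = (-9*5 - 7*y)/(y + 5) - y = (-45 - 7*y)/(5 + y) - y = -y + (-45 - 7*y)/(5 + y))
1*G(g(7), 0) = 1*((-45 - 1*7² - 12*7)/(5 + 7)) = 1*((-45 - 1*49 - 84)/12) = 1*((-45 - 49 - 84)/12) = 1*((1/12)*(-178)) = 1*(-89/6) = -89/6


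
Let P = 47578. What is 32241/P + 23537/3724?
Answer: 619954435/88590236 ≈ 6.9980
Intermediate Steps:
32241/P + 23537/3724 = 32241/47578 + 23537/3724 = 619954435/88590236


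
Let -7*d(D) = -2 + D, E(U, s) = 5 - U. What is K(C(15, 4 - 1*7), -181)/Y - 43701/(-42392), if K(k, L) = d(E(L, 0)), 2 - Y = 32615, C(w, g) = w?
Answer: 1426335017/1382530296 ≈ 1.0317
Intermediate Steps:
Y = -32613 (Y = 2 - 1*32615 = 2 - 32615 = -32613)
d(D) = 2/7 - D/7 (d(D) = -(-2 + D)/7 = 2/7 - D/7)
K(k, L) = -3/7 + L/7 (K(k, L) = 2/7 - (5 - L)/7 = 2/7 + (-5/7 + L/7) = -3/7 + L/7)
K(C(15, 4 - 1*7), -181)/Y - 43701/(-42392) = (-3/7 + (⅐)*(-181))/(-32613) - 43701/(-42392) = (-3/7 - 181/7)*(-1/32613) - 43701*(-1/42392) = -184/7*(-1/32613) + 6243/6056 = 184/228291 + 6243/6056 = 1426335017/1382530296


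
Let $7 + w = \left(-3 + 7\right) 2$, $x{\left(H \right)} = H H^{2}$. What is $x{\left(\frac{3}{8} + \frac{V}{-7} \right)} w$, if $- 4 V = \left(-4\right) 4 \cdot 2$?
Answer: $- \frac{79507}{175616} \approx -0.45273$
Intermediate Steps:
$V = 8$ ($V = - \frac{\left(-4\right) 4 \cdot 2}{4} = - \frac{\left(-16\right) 2}{4} = \left(- \frac{1}{4}\right) \left(-32\right) = 8$)
$x{\left(H \right)} = H^{3}$
$w = 1$ ($w = -7 + \left(-3 + 7\right) 2 = -7 + 4 \cdot 2 = -7 + 8 = 1$)
$x{\left(\frac{3}{8} + \frac{V}{-7} \right)} w = \left(\frac{3}{8} + \frac{8}{-7}\right)^{3} \cdot 1 = \left(3 \cdot \frac{1}{8} + 8 \left(- \frac{1}{7}\right)\right)^{3} \cdot 1 = \left(\frac{3}{8} - \frac{8}{7}\right)^{3} \cdot 1 = \left(- \frac{43}{56}\right)^{3} \cdot 1 = \left(- \frac{79507}{175616}\right) 1 = - \frac{79507}{175616}$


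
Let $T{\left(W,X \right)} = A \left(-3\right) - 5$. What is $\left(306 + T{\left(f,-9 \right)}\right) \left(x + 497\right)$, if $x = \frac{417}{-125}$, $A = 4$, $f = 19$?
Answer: $\frac{17833612}{125} \approx 1.4267 \cdot 10^{5}$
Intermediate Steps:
$T{\left(W,X \right)} = -17$ ($T{\left(W,X \right)} = 4 \left(-3\right) - 5 = -12 - 5 = -17$)
$x = - \frac{417}{125}$ ($x = 417 \left(- \frac{1}{125}\right) = - \frac{417}{125} \approx -3.336$)
$\left(306 + T{\left(f,-9 \right)}\right) \left(x + 497\right) = \left(306 - 17\right) \left(- \frac{417}{125} + 497\right) = 289 \cdot \frac{61708}{125} = \frac{17833612}{125}$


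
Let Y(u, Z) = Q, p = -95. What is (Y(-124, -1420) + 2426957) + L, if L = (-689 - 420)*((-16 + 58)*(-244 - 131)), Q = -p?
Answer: 19893802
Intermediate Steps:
Q = 95 (Q = -1*(-95) = 95)
L = 17466750 (L = -46578*(-375) = -1109*(-15750) = 17466750)
Y(u, Z) = 95
(Y(-124, -1420) + 2426957) + L = (95 + 2426957) + 17466750 = 2427052 + 17466750 = 19893802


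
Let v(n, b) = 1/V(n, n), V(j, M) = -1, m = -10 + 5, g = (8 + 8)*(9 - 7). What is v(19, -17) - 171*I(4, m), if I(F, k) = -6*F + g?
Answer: -1369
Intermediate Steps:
g = 32 (g = 16*2 = 32)
m = -5
I(F, k) = 32 - 6*F (I(F, k) = -6*F + 32 = 32 - 6*F)
v(n, b) = -1 (v(n, b) = 1/(-1) = -1)
v(19, -17) - 171*I(4, m) = -1 - 171*(32 - 6*4) = -1 - 171*(32 - 24) = -1 - 171*8 = -1 - 1368 = -1369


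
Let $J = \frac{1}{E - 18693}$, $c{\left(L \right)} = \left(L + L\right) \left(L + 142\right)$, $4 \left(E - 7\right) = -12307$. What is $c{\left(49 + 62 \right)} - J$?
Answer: $\frac{4889306470}{87051} \approx 56166.0$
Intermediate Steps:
$E = - \frac{12279}{4}$ ($E = 7 + \frac{1}{4} \left(-12307\right) = 7 - \frac{12307}{4} = - \frac{12279}{4} \approx -3069.8$)
$c{\left(L \right)} = 2 L \left(142 + L\right)$
$J = - \frac{4}{87051}$ ($J = \frac{1}{- \frac{12279}{4} - 18693} = \frac{1}{- \frac{87051}{4}} = - \frac{4}{87051} \approx -4.595 \cdot 10^{-5}$)
$c{\left(49 + 62 \right)} - J = 2 \left(49 + 62\right) \left(142 + \left(49 + 62\right)\right) - - \frac{4}{87051} = 2 \cdot 111 \left(142 + 111\right) + \frac{4}{87051} = 2 \cdot 111 \cdot 253 + \frac{4}{87051} = 56166 + \frac{4}{87051} = \frac{4889306470}{87051}$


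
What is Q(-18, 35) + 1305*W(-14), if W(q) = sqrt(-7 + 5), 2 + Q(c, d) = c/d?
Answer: -88/35 + 1305*I*sqrt(2) ≈ -2.5143 + 1845.5*I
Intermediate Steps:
Q(c, d) = -2 + c/d
W(q) = I*sqrt(2) (W(q) = sqrt(-2) = I*sqrt(2))
Q(-18, 35) + 1305*W(-14) = (-2 - 18/35) + 1305*(I*sqrt(2)) = (-2 - 18*1/35) + 1305*I*sqrt(2) = (-2 - 18/35) + 1305*I*sqrt(2) = -88/35 + 1305*I*sqrt(2)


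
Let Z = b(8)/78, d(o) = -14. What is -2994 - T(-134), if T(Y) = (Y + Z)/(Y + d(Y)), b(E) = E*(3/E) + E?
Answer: -34573177/11544 ≈ -2994.9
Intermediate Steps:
b(E) = 3 + E
Z = 11/78 (Z = (3 + 8)/78 = 11*(1/78) = 11/78 ≈ 0.14103)
T(Y) = (11/78 + Y)/(-14 + Y) (T(Y) = (Y + 11/78)/(Y - 14) = (11/78 + Y)/(-14 + Y))
-2994 - T(-134) = -2994 - (11/78 - 134)/(-14 - 134) = -2994 - (-10441)/((-148)*78) = -2994 - (-1)*(-10441)/(148*78) = -2994 - 1*10441/11544 = -2994 - 10441/11544 = -34573177/11544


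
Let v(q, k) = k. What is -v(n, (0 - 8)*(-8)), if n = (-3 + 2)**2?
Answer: -64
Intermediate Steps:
n = 1 (n = (-1)**2 = 1)
-v(n, (0 - 8)*(-8)) = -(0 - 8)*(-8) = -(-8)*(-8) = -1*64 = -64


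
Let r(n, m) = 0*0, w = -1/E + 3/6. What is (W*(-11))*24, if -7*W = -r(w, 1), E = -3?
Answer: 0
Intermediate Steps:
w = ⅚ (w = -1/(-3) + 3/6 = -1*(-⅓) + 3*(⅙) = ⅓ + ½ = ⅚ ≈ 0.83333)
r(n, m) = 0
W = 0 (W = -(-1)*0/7 = -⅐*0 = 0)
(W*(-11))*24 = (0*(-11))*24 = 0*24 = 0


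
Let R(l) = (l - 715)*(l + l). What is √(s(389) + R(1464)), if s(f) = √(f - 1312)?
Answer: √(2193072 + I*√923) ≈ 1480.9 + 0.01*I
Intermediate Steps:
R(l) = 2*l*(-715 + l) (R(l) = (-715 + l)*(2*l) = 2*l*(-715 + l))
s(f) = √(-1312 + f)
√(s(389) + R(1464)) = √(√(-1312 + 389) + 2*1464*(-715 + 1464)) = √(√(-923) + 2*1464*749) = √(I*√923 + 2193072) = √(2193072 + I*√923)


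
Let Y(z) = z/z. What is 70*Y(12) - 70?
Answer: 0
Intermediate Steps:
Y(z) = 1
70*Y(12) - 70 = 70*1 - 70 = 70 - 70 = 0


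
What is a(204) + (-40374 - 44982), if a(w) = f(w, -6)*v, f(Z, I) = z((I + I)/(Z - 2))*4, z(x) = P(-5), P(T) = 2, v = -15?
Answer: -85476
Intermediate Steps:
z(x) = 2
f(Z, I) = 8 (f(Z, I) = 2*4 = 8)
a(w) = -120 (a(w) = 8*(-15) = -120)
a(204) + (-40374 - 44982) = -120 + (-40374 - 44982) = -120 - 85356 = -85476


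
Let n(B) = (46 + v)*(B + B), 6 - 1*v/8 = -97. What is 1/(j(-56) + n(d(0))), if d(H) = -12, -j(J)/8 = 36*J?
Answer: -1/4752 ≈ -0.00021044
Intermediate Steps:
v = 824 (v = 48 - 8*(-97) = 48 + 776 = 824)
j(J) = -288*J
n(B) = 1740*B (n(B) = (46 + 824)*(B + B) = 870*(2*B) = 1740*B)
1/(j(-56) + n(d(0))) = 1/(-288*(-56) + 1740*(-12)) = 1/(16128 - 20880) = 1/(-4752) = -1/4752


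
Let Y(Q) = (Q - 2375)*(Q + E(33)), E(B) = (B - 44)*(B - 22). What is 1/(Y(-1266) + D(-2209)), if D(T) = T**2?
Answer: 1/9929748 ≈ 1.0071e-7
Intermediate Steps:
E(B) = (-44 + B)*(-22 + B)
Y(Q) = (-2375 + Q)*(-121 + Q) (Y(Q) = (Q - 2375)*(Q + (968 + 33**2 - 66*33)) = (-2375 + Q)*(Q + (968 + 1089 - 2178)) = (-2375 + Q)*(Q - 121) = (-2375 + Q)*(-121 + Q))
1/(Y(-1266) + D(-2209)) = 1/((287375 + (-1266)**2 - 2496*(-1266)) + (-2209)**2) = 1/((287375 + 1602756 + 3159936) + 4879681) = 1/(5050067 + 4879681) = 1/9929748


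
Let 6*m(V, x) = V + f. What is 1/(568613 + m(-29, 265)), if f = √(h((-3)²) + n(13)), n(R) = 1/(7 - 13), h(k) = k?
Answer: 122819364/69836093395153 - 6*√318/69836093395153 ≈ 1.7587e-6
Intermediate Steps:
n(R) = -⅙ (n(R) = 1/(-6) = -⅙)
f = √318/6 (f = √((-3)² - ⅙) = √(9 - ⅙) = √(53/6) = √318/6 ≈ 2.9721)
m(V, x) = V/6 + √318/36 (m(V, x) = (V + √318/6)/6 = V/6 + √318/36)
1/(568613 + m(-29, 265)) = 1/(568613 + ((⅙)*(-29) + √318/36)) = 1/(568613 + (-29/6 + √318/36)) = 1/(3411649/6 + √318/36)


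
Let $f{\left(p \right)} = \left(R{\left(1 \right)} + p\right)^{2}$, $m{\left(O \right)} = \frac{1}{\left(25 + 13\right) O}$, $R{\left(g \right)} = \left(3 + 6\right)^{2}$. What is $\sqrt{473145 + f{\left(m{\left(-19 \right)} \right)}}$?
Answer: $\frac{\sqrt{250062945541}}{722} \approx 692.61$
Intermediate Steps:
$R{\left(g \right)} = 81$ ($R{\left(g \right)} = 9^{2} = 81$)
$m{\left(O \right)} = \frac{1}{38 O}$
$f{\left(p \right)} = \left(81 + p\right)^{2}$
$\sqrt{473145 + f{\left(m{\left(-19 \right)} \right)}} = \sqrt{473145 + \left(81 + \frac{1}{38 \left(-19\right)}\right)^{2}} = \sqrt{473145 + \left(81 + \frac{1}{38} \left(- \frac{1}{19}\right)\right)^{2}} = \sqrt{473145 + \left(81 - \frac{1}{722}\right)^{2}} = \sqrt{473145 + \left(\frac{58481}{722}\right)^{2}} = \sqrt{473145 + \frac{3420027361}{521284}} = \sqrt{\frac{250062945541}{521284}} = \frac{\sqrt{250062945541}}{722}$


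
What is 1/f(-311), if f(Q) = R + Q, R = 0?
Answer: -1/311 ≈ -0.0032154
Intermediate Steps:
f(Q) = Q (f(Q) = 0 + Q = Q)
1/f(-311) = 1/(-311) = -1/311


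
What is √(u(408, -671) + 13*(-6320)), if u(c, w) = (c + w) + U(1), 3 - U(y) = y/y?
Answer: I*√82421 ≈ 287.09*I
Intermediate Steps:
U(y) = 2 (U(y) = 3 - y/y = 3 - 1*1 = 3 - 1 = 2)
u(c, w) = 2 + c + w (u(c, w) = (c + w) + 2 = 2 + c + w)
√(u(408, -671) + 13*(-6320)) = √((2 + 408 - 671) + 13*(-6320)) = √(-261 - 82160) = √(-82421) = I*√82421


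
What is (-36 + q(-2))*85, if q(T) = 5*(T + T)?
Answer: -4760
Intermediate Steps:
q(T) = 10*T (q(T) = 5*(2*T) = 10*T)
(-36 + q(-2))*85 = (-36 + 10*(-2))*85 = (-36 - 20)*85 = -56*85 = -4760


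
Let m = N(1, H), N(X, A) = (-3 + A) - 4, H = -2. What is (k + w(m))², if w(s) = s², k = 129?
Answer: 44100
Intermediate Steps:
N(X, A) = -7 + A
m = -9 (m = -7 - 2 = -9)
(k + w(m))² = (129 + (-9)²)² = (129 + 81)² = 210² = 44100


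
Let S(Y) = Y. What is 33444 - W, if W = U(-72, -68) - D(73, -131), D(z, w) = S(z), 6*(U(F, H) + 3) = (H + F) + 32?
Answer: 33538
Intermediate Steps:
U(F, H) = 7/3 + F/6 + H/6 (U(F, H) = -3 + ((H + F) + 32)/6 = -3 + ((F + H) + 32)/6 = -3 + (32 + F + H)/6 = -3 + (16/3 + F/6 + H/6) = 7/3 + F/6 + H/6)
D(z, w) = z
W = -94 (W = (7/3 + (⅙)*(-72) + (⅙)*(-68)) - 1*73 = (7/3 - 12 - 34/3) - 73 = -21 - 73 = -94)
33444 - W = 33444 - 1*(-94) = 33444 + 94 = 33538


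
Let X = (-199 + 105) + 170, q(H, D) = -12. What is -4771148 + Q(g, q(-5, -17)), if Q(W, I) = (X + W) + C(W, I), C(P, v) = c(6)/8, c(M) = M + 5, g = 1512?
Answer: -38156469/8 ≈ -4.7696e+6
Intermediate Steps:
c(M) = 5 + M
X = 76 (X = -94 + 170 = 76)
C(P, v) = 11/8 (C(P, v) = (5 + 6)/8 = 11*(1/8) = 11/8)
Q(W, I) = 619/8 + W (Q(W, I) = (76 + W) + 11/8 = 619/8 + W)
-4771148 + Q(g, q(-5, -17)) = -4771148 + (619/8 + 1512) = -4771148 + 12715/8 = -38156469/8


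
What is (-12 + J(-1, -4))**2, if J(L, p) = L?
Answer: 169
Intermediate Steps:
(-12 + J(-1, -4))**2 = (-12 - 1)**2 = (-13)**2 = 169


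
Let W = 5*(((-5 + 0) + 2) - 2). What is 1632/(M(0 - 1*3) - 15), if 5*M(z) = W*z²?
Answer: -136/5 ≈ -27.200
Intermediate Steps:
W = -25 (W = 5*((-5 + 2) - 2) = 5*(-3 - 2) = 5*(-5) = -25)
M(z) = -5*z² (M(z) = (-25*z²)/5 = -5*z²)
1632/(M(0 - 1*3) - 15) = 1632/(-5*(0 - 1*3)² - 15) = 1632/(-5*(0 - 3)² - 15) = 1632/(-5*(-3)² - 15) = 1632/(-5*9 - 15) = 1632/(-45 - 15) = 1632/(-60) = -1/60*1632 = -136/5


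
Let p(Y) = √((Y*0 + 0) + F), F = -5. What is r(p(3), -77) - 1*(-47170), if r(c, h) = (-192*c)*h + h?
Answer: 47093 + 14784*I*√5 ≈ 47093.0 + 33058.0*I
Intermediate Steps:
p(Y) = I*√5 (p(Y) = √((Y*0 + 0) - 5) = √((0 + 0) - 5) = √(0 - 5) = √(-5) = I*√5)
r(c, h) = h - 192*c*h (r(c, h) = -192*c*h + h = h - 192*c*h)
r(p(3), -77) - 1*(-47170) = -77*(1 - 192*I*√5) - 1*(-47170) = -77*(1 - 192*I*√5) + 47170 = (-77 + 14784*I*√5) + 47170 = 47093 + 14784*I*√5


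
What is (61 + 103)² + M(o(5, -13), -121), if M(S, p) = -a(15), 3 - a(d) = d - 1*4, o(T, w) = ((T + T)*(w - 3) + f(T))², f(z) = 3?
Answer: 26904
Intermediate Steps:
o(T, w) = (3 + 2*T*(-3 + w))² (o(T, w) = ((T + T)*(w - 3) + 3)² = ((2*T)*(-3 + w) + 3)² = (2*T*(-3 + w) + 3)² = (3 + 2*T*(-3 + w))²)
a(d) = 7 - d (a(d) = 3 - (d - 1*4) = 3 - (d - 4) = 3 - (-4 + d) = 3 + (4 - d) = 7 - d)
M(S, p) = 8 (M(S, p) = -(7 - 1*15) = -(7 - 15) = -1*(-8) = 8)
(61 + 103)² + M(o(5, -13), -121) = (61 + 103)² + 8 = 164² + 8 = 26896 + 8 = 26904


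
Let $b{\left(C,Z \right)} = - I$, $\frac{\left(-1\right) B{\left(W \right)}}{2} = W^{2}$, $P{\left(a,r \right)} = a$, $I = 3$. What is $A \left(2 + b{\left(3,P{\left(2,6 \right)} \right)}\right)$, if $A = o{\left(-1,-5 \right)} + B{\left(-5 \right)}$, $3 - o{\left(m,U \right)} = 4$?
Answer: $51$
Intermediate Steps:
$o{\left(m,U \right)} = -1$ ($o{\left(m,U \right)} = 3 - 4 = -1$)
$B{\left(W \right)} = - 2 W^{2}$
$A = -51$ ($A = -1 - 2 \left(-5\right)^{2} = -1 - 50 = -51$)
$b{\left(C,Z \right)} = -3$ ($b{\left(C,Z \right)} = \left(-1\right) 3 = -3$)
$A \left(2 + b{\left(3,P{\left(2,6 \right)} \right)}\right) = - 51 \left(2 - 3\right) = \left(-51\right) \left(-1\right) = 51$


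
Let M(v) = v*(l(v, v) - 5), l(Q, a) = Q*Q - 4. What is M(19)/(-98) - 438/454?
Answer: -769819/11123 ≈ -69.210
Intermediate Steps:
l(Q, a) = -4 + Q² (l(Q, a) = Q² - 4 = -4 + Q²)
M(v) = v*(-9 + v²) (M(v) = v*((-4 + v²) - 5) = v*(-9 + v²))
M(19)/(-98) - 438/454 = (19*(-9 + 19²))/(-98) - 438/454 = (19*(-9 + 361))*(-1/98) - 438*1/454 = (19*352)*(-1/98) - 219/227 = 6688*(-1/98) - 219/227 = -3344/49 - 219/227 = -769819/11123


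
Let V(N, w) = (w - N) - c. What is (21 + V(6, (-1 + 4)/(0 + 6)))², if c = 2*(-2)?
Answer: 1521/4 ≈ 380.25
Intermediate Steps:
c = -4
V(N, w) = 4 + w - N (V(N, w) = (w - N) - 1*(-4) = (w - N) + 4 = 4 + w - N)
(21 + V(6, (-1 + 4)/(0 + 6)))² = (21 + (4 + (-1 + 4)/(0 + 6) - 1*6))² = (21 + (4 + 3/6 - 6))² = (21 + (4 + 3*(⅙) - 6))² = (21 + (4 + ½ - 6))² = (21 - 3/2)² = (39/2)² = 1521/4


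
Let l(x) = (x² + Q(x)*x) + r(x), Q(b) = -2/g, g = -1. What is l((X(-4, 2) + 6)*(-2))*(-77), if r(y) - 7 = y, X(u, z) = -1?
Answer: -5929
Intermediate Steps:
r(y) = 7 + y
Q(b) = 2 (Q(b) = -2/(-1) = -2*(-1) = 2)
l(x) = 7 + x² + 3*x (l(x) = (x² + 2*x) + (7 + x) = 7 + x² + 3*x)
l((X(-4, 2) + 6)*(-2))*(-77) = (7 + ((-1 + 6)*(-2))² + 3*((-1 + 6)*(-2)))*(-77) = (7 + (5*(-2))² + 3*(5*(-2)))*(-77) = (7 + (-10)² + 3*(-10))*(-77) = (7 + 100 - 30)*(-77) = 77*(-77) = -5929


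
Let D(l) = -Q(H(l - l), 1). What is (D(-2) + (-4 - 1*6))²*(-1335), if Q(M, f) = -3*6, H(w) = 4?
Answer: -85440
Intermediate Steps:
Q(M, f) = -18
D(l) = 18 (D(l) = -1*(-18) = 18)
(D(-2) + (-4 - 1*6))²*(-1335) = (18 + (-4 - 1*6))²*(-1335) = (18 + (-4 - 6))²*(-1335) = (18 - 10)²*(-1335) = 8²*(-1335) = 64*(-1335) = -85440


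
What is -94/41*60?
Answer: -5640/41 ≈ -137.56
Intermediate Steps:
-94/41*60 = -5640/41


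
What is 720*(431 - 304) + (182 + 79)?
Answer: 91701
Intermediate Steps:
720*(431 - 304) + (182 + 79) = 720*127 + 261 = 91440 + 261 = 91701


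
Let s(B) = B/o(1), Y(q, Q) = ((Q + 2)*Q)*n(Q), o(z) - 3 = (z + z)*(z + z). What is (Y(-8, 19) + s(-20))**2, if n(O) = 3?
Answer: 69872881/49 ≈ 1.4260e+6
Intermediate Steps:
o(z) = 3 + 4*z**2 (o(z) = 3 + (z + z)*(z + z) = 3 + (2*z)*(2*z) = 3 + 4*z**2)
Y(q, Q) = 3*Q*(2 + Q) (Y(q, Q) = ((Q + 2)*Q)*3 = ((2 + Q)*Q)*3 = (Q*(2 + Q))*3 = 3*Q*(2 + Q))
s(B) = B/7 (s(B) = B/(3 + 4*1**2) = B/(3 + 4*1) = B/(3 + 4) = B/7)
(Y(-8, 19) + s(-20))**2 = (3*19*(2 + 19) + (1/7)*(-20))**2 = (3*19*21 - 20/7)**2 = (1197 - 20/7)**2 = (8359/7)**2 = 69872881/49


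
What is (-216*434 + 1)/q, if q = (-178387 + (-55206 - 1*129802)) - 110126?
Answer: 93743/473521 ≈ 0.19797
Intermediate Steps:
q = -473521 (q = (-178387 + (-55206 - 129802)) - 110126 = (-178387 - 185008) - 110126 = -363395 - 110126 = -473521)
(-216*434 + 1)/q = (-216*434 + 1)/(-473521) = (-93744 + 1)*(-1/473521) = -93743*(-1/473521) = 93743/473521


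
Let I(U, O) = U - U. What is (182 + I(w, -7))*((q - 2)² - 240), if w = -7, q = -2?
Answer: -40768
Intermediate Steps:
I(U, O) = 0
(182 + I(w, -7))*((q - 2)² - 240) = (182 + 0)*((-2 - 2)² - 240) = 182*((-4)² - 240) = 182*(16 - 240) = 182*(-224) = -40768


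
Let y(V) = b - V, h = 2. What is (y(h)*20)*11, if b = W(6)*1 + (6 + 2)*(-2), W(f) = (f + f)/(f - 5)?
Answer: -1320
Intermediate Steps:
W(f) = 2*f/(-5 + f) (W(f) = (2*f)/(-5 + f) = 2*f/(-5 + f))
b = -4 (b = (2*6/(-5 + 6))*1 + (6 + 2)*(-2) = (2*6/1)*1 + 8*(-2) = (2*6*1)*1 - 16 = 12*1 - 16 = 12 - 16 = -4)
y(V) = -4 - V
(y(h)*20)*11 = ((-4 - 1*2)*20)*11 = ((-4 - 2)*20)*11 = -6*20*11 = -120*11 = -1320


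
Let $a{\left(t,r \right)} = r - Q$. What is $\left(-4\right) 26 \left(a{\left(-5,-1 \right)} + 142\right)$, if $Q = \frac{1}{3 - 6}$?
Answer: $- \frac{44096}{3} \approx -14699.0$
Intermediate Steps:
$Q = - \frac{1}{3}$ ($Q = \frac{1}{-3} = - \frac{1}{3} \approx -0.33333$)
$a{\left(t,r \right)} = \frac{1}{3} + r$ ($a{\left(t,r \right)} = r - - \frac{1}{3} = r + \frac{1}{3} = \frac{1}{3} + r$)
$\left(-4\right) 26 \left(a{\left(-5,-1 \right)} + 142\right) = \left(-4\right) 26 \left(\left(\frac{1}{3} - 1\right) + 142\right) = - 104 \left(- \frac{2}{3} + 142\right) = \left(-104\right) \frac{424}{3} = - \frac{44096}{3}$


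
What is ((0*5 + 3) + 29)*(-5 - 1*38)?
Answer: -1376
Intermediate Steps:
((0*5 + 3) + 29)*(-5 - 1*38) = ((0 + 3) + 29)*(-5 - 38) = (3 + 29)*(-43) = 32*(-43) = -1376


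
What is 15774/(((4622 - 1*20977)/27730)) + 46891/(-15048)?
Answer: -1316591605453/49222008 ≈ -26748.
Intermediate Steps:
15774/(((4622 - 1*20977)/27730)) + 46891/(-15048) = 15774/(((4622 - 20977)*(1/27730))) + 46891*(-1/15048) = 15774/((-16355*1/27730)) - 46891/15048 = 15774/(-3271/5546) - 46891/15048 = 15774*(-5546/3271) - 46891/15048 = -87482604/3271 - 46891/15048 = -1316591605453/49222008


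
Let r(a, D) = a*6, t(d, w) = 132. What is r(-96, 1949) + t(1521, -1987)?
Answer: -444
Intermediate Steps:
r(a, D) = 6*a
r(-96, 1949) + t(1521, -1987) = 6*(-96) + 132 = -576 + 132 = -444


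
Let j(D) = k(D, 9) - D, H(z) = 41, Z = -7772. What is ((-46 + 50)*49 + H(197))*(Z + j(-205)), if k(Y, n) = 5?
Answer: -1792194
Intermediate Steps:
j(D) = 5 - D
((-46 + 50)*49 + H(197))*(Z + j(-205)) = ((-46 + 50)*49 + 41)*(-7772 + (5 - 1*(-205))) = (4*49 + 41)*(-7772 + (5 + 205)) = (196 + 41)*(-7772 + 210) = 237*(-7562) = -1792194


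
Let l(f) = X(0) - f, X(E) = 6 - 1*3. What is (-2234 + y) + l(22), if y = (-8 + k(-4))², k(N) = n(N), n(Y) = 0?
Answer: -2189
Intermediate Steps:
k(N) = 0
X(E) = 3 (X(E) = 6 - 3 = 3)
l(f) = 3 - f
y = 64 (y = (-8 + 0)² = (-8)² = 64)
(-2234 + y) + l(22) = (-2234 + 64) + (3 - 1*22) = -2170 + (3 - 22) = -2170 - 19 = -2189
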